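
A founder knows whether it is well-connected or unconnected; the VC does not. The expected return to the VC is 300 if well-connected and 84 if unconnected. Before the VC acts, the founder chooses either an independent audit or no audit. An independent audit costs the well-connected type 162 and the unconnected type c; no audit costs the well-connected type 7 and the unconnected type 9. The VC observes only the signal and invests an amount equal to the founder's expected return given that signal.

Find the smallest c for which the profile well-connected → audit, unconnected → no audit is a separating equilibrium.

225

Under separation: audit → well-connected (pays 300); no audit → unconnected (pays 84).
Well-connected: 300 − 162 = 138 ≥ 84 − 7 = 77. Holds regardless of c. ✓
Unconnected: 84 − 9 ≥ 300 − c, so c ≥ 300 − 75 = 225.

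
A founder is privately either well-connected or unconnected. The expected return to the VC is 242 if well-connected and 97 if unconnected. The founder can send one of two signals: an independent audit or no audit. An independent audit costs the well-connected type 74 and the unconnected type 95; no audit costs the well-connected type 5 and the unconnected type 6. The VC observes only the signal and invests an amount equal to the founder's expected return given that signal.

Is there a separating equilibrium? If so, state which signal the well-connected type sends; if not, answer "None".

Try well-connected → audit, unconnected → no audit:
  If types separate, audit earns payment 242 and no audit earns 97.
  Well-connected: audit gives 242 − 74 = 168; no audit gives 97 − 5 = 92. No deviation. ✓
  Unconnected: no audit gives 97 − 6 = 91; audit gives 242 − 95 = 147. Would deviate. ✗
Try well-connected → no audit, unconnected → audit:
  If types separate, no audit earns payment 242 and audit earns 97.
  Well-connected: no audit gives 242 − 5 = 237; audit gives 97 − 74 = 23. No deviation. ✓
  Unconnected: audit gives 97 − 95 = 2; no audit gives 242 − 6 = 236. Would deviate. ✗
Neither assignment is incentive-compatible.

None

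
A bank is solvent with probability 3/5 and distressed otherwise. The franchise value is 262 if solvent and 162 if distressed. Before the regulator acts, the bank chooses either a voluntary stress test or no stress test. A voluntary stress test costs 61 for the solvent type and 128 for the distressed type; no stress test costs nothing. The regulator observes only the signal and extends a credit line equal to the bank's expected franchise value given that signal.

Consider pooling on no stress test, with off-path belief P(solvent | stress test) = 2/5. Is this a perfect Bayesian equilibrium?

Yes

On the equilibrium path (no stress test) the regulator holds the prior 3/5 and pays 3/5·262 + 2/5·162 = 222. Off-path (stress test) belief 2/5 gives 2/5·262 + 3/5·162 = 202.
Solvent: no stress test gives 222 − 0 = 222; stress test gives 202 − 61 = 141. Stays. ✓
Distressed: no stress test gives 222 − 0 = 222; stress test gives 202 − 128 = 74. Stays. ✓
Beliefs are Bayes-consistent on-path and both types best-respond.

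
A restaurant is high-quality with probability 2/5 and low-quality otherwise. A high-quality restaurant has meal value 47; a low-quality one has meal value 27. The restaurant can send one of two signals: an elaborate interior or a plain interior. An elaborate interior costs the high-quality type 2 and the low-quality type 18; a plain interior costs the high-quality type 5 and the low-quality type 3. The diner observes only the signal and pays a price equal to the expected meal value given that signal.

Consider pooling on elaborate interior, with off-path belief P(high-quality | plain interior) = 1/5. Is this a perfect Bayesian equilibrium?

At the pooled signal (elaborate interior) the diner holds the prior 2/5 and pays 2/5·47 + 3/5·27 = 35. Off-path (plain interior) belief 1/5 gives 1/5·47 + 4/5·27 = 31.
High-quality: elaborate interior gives 35 − 2 = 33; plain interior gives 31 − 5 = 26. Stays. ✓
Low-quality: elaborate interior gives 35 − 18 = 17; plain interior gives 31 − 3 = 28. Deviates. ✗

No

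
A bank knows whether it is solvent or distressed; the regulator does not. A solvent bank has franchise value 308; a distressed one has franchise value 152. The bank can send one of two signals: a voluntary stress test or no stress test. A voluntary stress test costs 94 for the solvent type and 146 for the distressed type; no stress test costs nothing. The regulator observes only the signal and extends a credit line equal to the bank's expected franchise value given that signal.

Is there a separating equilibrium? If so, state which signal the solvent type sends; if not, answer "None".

Try solvent → stress test, distressed → no stress test:
  If types separate, stress test earns payment 308 and no stress test earns 152.
  Solvent: stress test gives 308 − 94 = 214; no stress test gives 152 − 0 = 152. No deviation. ✓
  Distressed: no stress test gives 152 − 0 = 152; stress test gives 308 − 146 = 162. Would deviate. ✗
Try solvent → no stress test, distressed → stress test:
  If types separate, no stress test earns payment 308 and stress test earns 152.
  Solvent: no stress test gives 308 − 0 = 308; stress test gives 152 − 94 = 58. No deviation. ✓
  Distressed: stress test gives 152 − 146 = 6; no stress test gives 308 − 0 = 308. Would deviate. ✗
Neither assignment is incentive-compatible.

None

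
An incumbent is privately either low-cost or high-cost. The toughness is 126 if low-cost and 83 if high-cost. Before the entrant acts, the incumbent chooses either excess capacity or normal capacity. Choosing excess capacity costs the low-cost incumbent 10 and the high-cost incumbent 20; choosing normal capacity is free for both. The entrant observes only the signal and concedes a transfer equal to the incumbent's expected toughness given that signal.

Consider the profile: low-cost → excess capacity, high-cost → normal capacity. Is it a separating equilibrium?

If types separate, excess capacity earns payment 126 and normal capacity earns 83.
Low-cost: excess capacity gives 126 − 10 = 116; normal capacity gives 83 − 0 = 83. No deviation. ✓
High-cost: normal capacity gives 83 − 0 = 83; excess capacity gives 126 − 20 = 106. Would deviate. ✗

No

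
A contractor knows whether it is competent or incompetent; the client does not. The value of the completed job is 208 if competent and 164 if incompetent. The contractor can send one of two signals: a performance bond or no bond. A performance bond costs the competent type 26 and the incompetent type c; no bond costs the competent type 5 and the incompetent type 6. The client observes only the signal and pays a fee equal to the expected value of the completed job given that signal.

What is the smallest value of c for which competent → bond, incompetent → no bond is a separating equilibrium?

Under separation: bond → competent (pays 208); no bond → incompetent (pays 164).
Competent: 208 − 26 = 182 ≥ 164 − 5 = 159. Holds regardless of c. ✓
Incompetent: 164 − 6 ≥ 208 − c, so c ≥ 208 − 158 = 50.

50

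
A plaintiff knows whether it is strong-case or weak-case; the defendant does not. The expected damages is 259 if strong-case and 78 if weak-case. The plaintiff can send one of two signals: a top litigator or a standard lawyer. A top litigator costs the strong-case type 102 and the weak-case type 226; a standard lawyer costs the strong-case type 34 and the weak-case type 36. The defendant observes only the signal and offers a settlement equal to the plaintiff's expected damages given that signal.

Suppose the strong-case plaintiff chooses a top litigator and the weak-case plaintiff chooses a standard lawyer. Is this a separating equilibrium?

Under separation the defendant infers type exactly: top litigator → strong-case (pays 259), standard lawyer → weak-case (pays 78).
Strong-case: top litigator gives 259 − 102 = 157; standard lawyer gives 78 − 34 = 44. No deviation. ✓
Weak-case: standard lawyer gives 78 − 36 = 42; top litigator gives 259 − 226 = 33. No deviation. ✓
Both incentive constraints hold.

Yes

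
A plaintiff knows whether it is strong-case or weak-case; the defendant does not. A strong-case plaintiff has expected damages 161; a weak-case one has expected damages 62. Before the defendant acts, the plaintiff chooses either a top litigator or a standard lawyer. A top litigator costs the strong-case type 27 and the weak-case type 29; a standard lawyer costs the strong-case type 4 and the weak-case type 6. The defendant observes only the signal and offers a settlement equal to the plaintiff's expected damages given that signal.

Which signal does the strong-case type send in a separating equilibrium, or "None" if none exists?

None

Try strong-case → top litigator, weak-case → standard lawyer:
  Under separation the defendant infers type exactly: top litigator → strong-case (pays 161), standard lawyer → weak-case (pays 62).
  Strong-case: top litigator gives 161 − 27 = 134; standard lawyer gives 62 − 4 = 58. No deviation. ✓
  Weak-case: standard lawyer gives 62 − 6 = 56; top litigator gives 161 − 29 = 132. Would deviate. ✗
Try strong-case → standard lawyer, weak-case → top litigator:
  Under separation the defendant infers type exactly: standard lawyer → strong-case (pays 161), top litigator → weak-case (pays 62).
  Strong-case: standard lawyer gives 161 − 4 = 157; top litigator gives 62 − 27 = 35. No deviation. ✓
  Weak-case: top litigator gives 62 − 29 = 33; standard lawyer gives 161 − 6 = 155. Would deviate. ✗
Neither assignment is incentive-compatible.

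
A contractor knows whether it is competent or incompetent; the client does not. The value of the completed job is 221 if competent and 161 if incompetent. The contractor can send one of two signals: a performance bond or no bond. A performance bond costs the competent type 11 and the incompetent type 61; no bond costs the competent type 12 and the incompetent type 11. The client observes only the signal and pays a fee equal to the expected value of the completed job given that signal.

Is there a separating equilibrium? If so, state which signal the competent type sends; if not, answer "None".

None

Try competent → bond, incompetent → no bond:
  Under separation the client infers type exactly: bond → competent (pays 221), no bond → incompetent (pays 161).
  Competent: bond gives 221 − 11 = 210; no bond gives 161 − 12 = 149. No deviation. ✓
  Incompetent: no bond gives 161 − 11 = 150; bond gives 221 − 61 = 160. Would deviate. ✗
Try competent → no bond, incompetent → bond:
  Under separation the client infers type exactly: no bond → competent (pays 221), bond → incompetent (pays 161).
  Competent: no bond gives 221 − 12 = 209; bond gives 161 − 11 = 150. No deviation. ✓
  Incompetent: bond gives 161 − 61 = 100; no bond gives 221 − 11 = 210. Would deviate. ✗
Neither assignment is incentive-compatible.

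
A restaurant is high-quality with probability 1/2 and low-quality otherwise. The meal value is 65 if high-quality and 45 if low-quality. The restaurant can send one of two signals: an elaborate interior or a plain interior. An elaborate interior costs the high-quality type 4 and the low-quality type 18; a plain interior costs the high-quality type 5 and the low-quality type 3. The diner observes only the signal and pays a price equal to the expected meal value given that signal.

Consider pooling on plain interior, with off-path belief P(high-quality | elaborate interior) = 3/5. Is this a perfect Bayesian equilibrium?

No

On the equilibrium path (plain interior) the diner holds the prior 1/2 and pays 1/2·65 + 1/2·45 = 55. Off-path (elaborate interior) belief 3/5 gives 3/5·65 + 2/5·45 = 57.
High-quality: plain interior gives 55 − 5 = 50; elaborate interior gives 57 − 4 = 53. Deviates. ✗
Low-quality: plain interior gives 55 − 3 = 52; elaborate interior gives 57 − 18 = 39. Stays. ✓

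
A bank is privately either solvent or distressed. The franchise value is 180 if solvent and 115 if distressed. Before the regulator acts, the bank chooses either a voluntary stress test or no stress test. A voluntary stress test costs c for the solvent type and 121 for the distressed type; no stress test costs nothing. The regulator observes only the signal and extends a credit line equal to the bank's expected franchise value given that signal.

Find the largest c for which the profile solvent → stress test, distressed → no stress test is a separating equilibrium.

Under separation: stress test → solvent (pays 180); no stress test → distressed (pays 115).
Distressed: 115 − 0 = 115 ≥ 180 − 121 = 59. Holds regardless of c. ✓
Solvent: 180 − c ≥ 115 − 0, so c ≤ 180 − 115 = 65.

65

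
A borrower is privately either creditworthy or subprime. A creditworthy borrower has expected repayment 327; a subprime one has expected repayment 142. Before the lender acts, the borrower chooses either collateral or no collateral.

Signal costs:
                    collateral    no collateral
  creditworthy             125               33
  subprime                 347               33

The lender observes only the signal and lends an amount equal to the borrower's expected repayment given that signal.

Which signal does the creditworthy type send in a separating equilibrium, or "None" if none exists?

Try creditworthy → collateral, subprime → no collateral:
  If types separate, collateral earns payment 327 and no collateral earns 142.
  Creditworthy: collateral gives 327 − 125 = 202; no collateral gives 142 − 33 = 109. No deviation. ✓
  Subprime: no collateral gives 142 − 33 = 109; collateral gives 327 − 347 = -20. No deviation. ✓
Both hold — the creditworthy type sends collateral.

collateral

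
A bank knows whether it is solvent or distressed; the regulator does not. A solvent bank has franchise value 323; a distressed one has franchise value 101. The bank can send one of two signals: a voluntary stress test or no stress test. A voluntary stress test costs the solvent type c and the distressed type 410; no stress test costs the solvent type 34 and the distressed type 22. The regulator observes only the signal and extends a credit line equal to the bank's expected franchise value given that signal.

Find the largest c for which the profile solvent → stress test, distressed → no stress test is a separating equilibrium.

256

Under separation: stress test → solvent (pays 323); no stress test → distressed (pays 101).
Distressed: 101 − 22 = 79 ≥ 323 − 410 = -87. Holds regardless of c. ✓
Solvent: 323 − c ≥ 101 − 34, so c ≤ 323 − 67 = 256.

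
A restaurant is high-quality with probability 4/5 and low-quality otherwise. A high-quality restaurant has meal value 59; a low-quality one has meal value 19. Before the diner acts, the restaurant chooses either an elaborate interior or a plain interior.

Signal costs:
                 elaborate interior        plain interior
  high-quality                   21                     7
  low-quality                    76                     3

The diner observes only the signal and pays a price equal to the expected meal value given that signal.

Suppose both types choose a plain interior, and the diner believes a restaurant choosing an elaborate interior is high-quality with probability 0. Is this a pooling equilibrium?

Yes

On the equilibrium path (plain interior) the diner holds the prior 4/5 and pays 4/5·59 + 1/5·19 = 51. Off-path (elaborate interior) belief 0 gives 0·59 + 1·19 = 19.
High-quality: plain interior gives 51 − 7 = 44; elaborate interior gives 19 − 21 = -2. Stays. ✓
Low-quality: plain interior gives 51 − 3 = 48; elaborate interior gives 19 − 76 = -57. Stays. ✓
Beliefs are Bayes-consistent on-path and both types best-respond.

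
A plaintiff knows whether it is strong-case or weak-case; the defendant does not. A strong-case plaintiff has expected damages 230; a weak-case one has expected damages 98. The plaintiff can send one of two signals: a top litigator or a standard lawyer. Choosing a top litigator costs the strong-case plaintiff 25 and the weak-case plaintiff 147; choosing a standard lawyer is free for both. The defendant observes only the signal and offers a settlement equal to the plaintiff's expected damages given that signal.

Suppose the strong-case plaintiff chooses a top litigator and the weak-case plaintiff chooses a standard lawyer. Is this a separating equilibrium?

Yes

If types separate, top litigator earns payment 230 and standard lawyer earns 98.
Strong-case: top litigator gives 230 − 25 = 205; standard lawyer gives 98 − 0 = 98. No deviation. ✓
Weak-case: standard lawyer gives 98 − 0 = 98; top litigator gives 230 − 147 = 83. No deviation. ✓
Neither type gains from mimicking the other.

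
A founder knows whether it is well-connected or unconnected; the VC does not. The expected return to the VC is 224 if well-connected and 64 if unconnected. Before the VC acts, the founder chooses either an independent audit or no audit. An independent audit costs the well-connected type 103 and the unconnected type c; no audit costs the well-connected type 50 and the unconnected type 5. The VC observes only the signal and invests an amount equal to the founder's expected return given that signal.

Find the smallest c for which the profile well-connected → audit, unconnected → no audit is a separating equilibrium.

165

Under separation: audit → well-connected (pays 224); no audit → unconnected (pays 64).
Well-connected: 224 − 103 = 121 ≥ 64 − 50 = 14. Holds regardless of c. ✓
Unconnected: 64 − 5 ≥ 224 − c, so c ≥ 224 − 59 = 165.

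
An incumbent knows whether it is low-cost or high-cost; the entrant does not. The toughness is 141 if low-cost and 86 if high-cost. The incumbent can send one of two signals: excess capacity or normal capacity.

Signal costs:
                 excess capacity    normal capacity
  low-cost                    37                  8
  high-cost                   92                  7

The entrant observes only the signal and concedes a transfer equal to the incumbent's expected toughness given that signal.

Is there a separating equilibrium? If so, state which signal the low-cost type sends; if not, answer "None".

Try low-cost → excess capacity, high-cost → normal capacity:
  If types separate, excess capacity earns payment 141 and normal capacity earns 86.
  Low-cost: excess capacity gives 141 − 37 = 104; normal capacity gives 86 − 8 = 78. No deviation. ✓
  High-cost: normal capacity gives 86 − 7 = 79; excess capacity gives 141 − 92 = 49. No deviation. ✓
Both hold — the low-cost type sends excess capacity.

excess capacity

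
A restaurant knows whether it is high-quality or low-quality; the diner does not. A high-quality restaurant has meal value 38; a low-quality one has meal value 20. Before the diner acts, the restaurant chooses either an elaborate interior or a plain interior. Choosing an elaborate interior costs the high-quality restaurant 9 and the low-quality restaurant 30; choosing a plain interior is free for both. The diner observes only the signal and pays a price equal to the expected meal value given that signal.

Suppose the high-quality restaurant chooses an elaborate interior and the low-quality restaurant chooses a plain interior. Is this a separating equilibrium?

Yes

If types separate, elaborate interior earns payment 38 and plain interior earns 20.
High-quality: elaborate interior gives 38 − 9 = 29; plain interior gives 20 − 0 = 20. No deviation. ✓
Low-quality: plain interior gives 20 − 0 = 20; elaborate interior gives 38 − 30 = 8. No deviation. ✓
Neither type gains from mimicking the other.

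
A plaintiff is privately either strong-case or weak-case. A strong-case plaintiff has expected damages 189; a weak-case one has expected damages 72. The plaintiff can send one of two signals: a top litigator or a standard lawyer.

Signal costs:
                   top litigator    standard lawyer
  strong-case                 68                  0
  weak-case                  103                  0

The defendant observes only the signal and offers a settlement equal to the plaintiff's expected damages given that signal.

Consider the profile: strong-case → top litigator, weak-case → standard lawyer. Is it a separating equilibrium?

If types separate, top litigator earns payment 189 and standard lawyer earns 72.
Strong-case: top litigator gives 189 − 68 = 121; standard lawyer gives 72 − 0 = 72. No deviation. ✓
Weak-case: standard lawyer gives 72 − 0 = 72; top litigator gives 189 − 103 = 86. Would deviate. ✗

No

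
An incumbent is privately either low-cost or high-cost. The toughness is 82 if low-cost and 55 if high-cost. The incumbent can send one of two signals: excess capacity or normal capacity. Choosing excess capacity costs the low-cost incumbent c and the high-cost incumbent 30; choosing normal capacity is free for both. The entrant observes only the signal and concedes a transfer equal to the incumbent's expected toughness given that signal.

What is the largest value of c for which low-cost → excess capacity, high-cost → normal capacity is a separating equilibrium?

27

Under separation: excess capacity → low-cost (pays 82); normal capacity → high-cost (pays 55).
High-cost: 55 − 0 = 55 ≥ 82 − 30 = 52. Holds regardless of c. ✓
Low-cost: 82 − c ≥ 55 − 0, so c ≤ 82 − 55 = 27.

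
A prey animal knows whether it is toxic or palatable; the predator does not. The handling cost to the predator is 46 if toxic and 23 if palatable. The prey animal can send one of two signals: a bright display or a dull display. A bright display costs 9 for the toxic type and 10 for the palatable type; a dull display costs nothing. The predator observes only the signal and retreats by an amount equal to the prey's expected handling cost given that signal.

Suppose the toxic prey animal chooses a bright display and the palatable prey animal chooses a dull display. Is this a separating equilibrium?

Under separation the predator infers type exactly: bright display → toxic (pays 46), dull display → palatable (pays 23).
Toxic: bright display gives 46 − 9 = 37; dull display gives 23 − 0 = 23. No deviation. ✓
Palatable: dull display gives 23 − 0 = 23; bright display gives 46 − 10 = 36. Would deviate. ✗

No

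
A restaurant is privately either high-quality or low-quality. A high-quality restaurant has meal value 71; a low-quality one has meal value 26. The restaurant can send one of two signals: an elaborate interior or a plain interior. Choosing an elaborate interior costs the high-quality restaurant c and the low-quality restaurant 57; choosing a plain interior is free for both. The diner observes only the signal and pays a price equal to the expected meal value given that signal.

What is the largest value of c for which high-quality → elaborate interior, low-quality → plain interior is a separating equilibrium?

Under separation: elaborate interior → high-quality (pays 71); plain interior → low-quality (pays 26).
Low-quality: 26 − 0 = 26 ≥ 71 − 57 = 14. Holds regardless of c. ✓
High-quality: 71 − c ≥ 26 − 0, so c ≤ 71 − 26 = 45.

45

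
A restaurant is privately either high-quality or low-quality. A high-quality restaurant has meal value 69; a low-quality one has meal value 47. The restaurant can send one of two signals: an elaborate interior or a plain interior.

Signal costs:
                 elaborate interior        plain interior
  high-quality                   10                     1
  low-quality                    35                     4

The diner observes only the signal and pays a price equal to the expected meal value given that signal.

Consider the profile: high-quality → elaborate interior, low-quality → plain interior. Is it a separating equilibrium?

Yes

If types separate, elaborate interior earns payment 69 and plain interior earns 47.
High-quality: elaborate interior gives 69 − 10 = 59; plain interior gives 47 − 1 = 46. No deviation. ✓
Low-quality: plain interior gives 47 − 4 = 43; elaborate interior gives 69 − 35 = 34. No deviation. ✓
Both incentive constraints hold.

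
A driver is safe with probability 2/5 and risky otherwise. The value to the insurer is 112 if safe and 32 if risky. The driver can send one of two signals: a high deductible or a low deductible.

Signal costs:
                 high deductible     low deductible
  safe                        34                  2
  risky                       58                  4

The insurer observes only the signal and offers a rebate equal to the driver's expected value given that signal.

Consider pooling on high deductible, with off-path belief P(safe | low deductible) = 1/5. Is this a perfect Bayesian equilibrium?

On the equilibrium path (high deductible) the insurer holds the prior 2/5 and pays 2/5·112 + 3/5·32 = 64. Off-path (low deductible) belief 1/5 gives 1/5·112 + 4/5·32 = 48.
Safe: high deductible gives 64 − 34 = 30; low deductible gives 48 − 2 = 46. Deviates. ✗
Risky: high deductible gives 64 − 58 = 6; low deductible gives 48 − 4 = 44. Deviates. ✗

No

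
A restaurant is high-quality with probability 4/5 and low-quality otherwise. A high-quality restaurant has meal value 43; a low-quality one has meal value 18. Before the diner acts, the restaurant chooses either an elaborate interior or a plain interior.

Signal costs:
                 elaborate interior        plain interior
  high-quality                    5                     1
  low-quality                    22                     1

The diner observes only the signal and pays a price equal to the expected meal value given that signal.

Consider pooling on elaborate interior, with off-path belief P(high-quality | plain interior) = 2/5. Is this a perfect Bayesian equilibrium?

No

At the pooled signal (elaborate interior) the diner holds the prior 4/5 and pays 4/5·43 + 1/5·18 = 38. Off-path (plain interior) belief 2/5 gives 2/5·43 + 3/5·18 = 28.
High-quality: elaborate interior gives 38 − 5 = 33; plain interior gives 28 − 1 = 27. Stays. ✓
Low-quality: elaborate interior gives 38 − 22 = 16; plain interior gives 28 − 1 = 27. Deviates. ✗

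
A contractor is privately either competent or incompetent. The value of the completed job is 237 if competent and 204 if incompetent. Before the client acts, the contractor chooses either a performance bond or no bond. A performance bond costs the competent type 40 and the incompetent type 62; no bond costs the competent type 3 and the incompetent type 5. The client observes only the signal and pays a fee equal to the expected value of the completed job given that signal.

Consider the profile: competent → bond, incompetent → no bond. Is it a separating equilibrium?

No

If types separate, bond earns payment 237 and no bond earns 204.
Competent: bond gives 237 − 40 = 197; no bond gives 204 − 3 = 201. Would deviate. ✗
Incompetent: no bond gives 204 − 5 = 199; bond gives 237 − 62 = 175. No deviation. ✓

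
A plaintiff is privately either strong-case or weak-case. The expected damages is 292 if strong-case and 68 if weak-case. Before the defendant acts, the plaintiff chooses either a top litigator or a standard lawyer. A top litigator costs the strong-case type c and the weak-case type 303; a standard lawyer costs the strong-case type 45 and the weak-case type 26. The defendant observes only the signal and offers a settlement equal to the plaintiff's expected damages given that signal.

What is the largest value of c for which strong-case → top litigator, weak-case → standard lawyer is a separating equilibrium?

Under separation: top litigator → strong-case (pays 292); standard lawyer → weak-case (pays 68).
Weak-case: 68 − 26 = 42 ≥ 292 − 303 = -11. Holds regardless of c. ✓
Strong-case: 292 − c ≥ 68 − 45, so c ≤ 292 − 23 = 269.

269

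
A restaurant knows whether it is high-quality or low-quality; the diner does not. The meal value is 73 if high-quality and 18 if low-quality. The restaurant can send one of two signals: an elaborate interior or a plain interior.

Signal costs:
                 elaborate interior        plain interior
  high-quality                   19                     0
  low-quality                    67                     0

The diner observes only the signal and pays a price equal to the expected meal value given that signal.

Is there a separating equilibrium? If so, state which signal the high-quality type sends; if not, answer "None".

Try high-quality → elaborate interior, low-quality → plain interior:
  If types separate, elaborate interior earns payment 73 and plain interior earns 18.
  High-quality: elaborate interior gives 73 − 19 = 54; plain interior gives 18 − 0 = 18. No deviation. ✓
  Low-quality: plain interior gives 18 − 0 = 18; elaborate interior gives 73 − 67 = 6. No deviation. ✓
Both hold — the high-quality type sends elaborate interior.

elaborate interior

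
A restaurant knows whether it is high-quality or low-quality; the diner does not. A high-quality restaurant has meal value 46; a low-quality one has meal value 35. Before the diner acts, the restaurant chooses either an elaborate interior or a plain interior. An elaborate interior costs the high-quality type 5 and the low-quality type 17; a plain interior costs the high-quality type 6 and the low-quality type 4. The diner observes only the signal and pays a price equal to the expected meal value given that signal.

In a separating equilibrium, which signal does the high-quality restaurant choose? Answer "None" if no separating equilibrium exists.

elaborate interior

Try high-quality → elaborate interior, low-quality → plain interior:
  Under separation the diner infers type exactly: elaborate interior → high-quality (pays 46), plain interior → low-quality (pays 35).
  High-quality: elaborate interior gives 46 − 5 = 41; plain interior gives 35 − 6 = 29. No deviation. ✓
  Low-quality: plain interior gives 35 − 4 = 31; elaborate interior gives 46 − 17 = 29. No deviation. ✓
Both hold — the high-quality type sends elaborate interior.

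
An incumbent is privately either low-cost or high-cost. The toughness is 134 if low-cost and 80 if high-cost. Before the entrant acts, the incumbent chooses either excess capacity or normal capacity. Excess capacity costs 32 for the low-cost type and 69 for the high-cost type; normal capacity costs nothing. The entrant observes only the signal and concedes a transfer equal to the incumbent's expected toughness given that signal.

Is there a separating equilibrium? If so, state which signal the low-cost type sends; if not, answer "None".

excess capacity

Try low-cost → excess capacity, high-cost → normal capacity:
  Under separation the entrant infers type exactly: excess capacity → low-cost (pays 134), normal capacity → high-cost (pays 80).
  Low-cost: excess capacity gives 134 − 32 = 102; normal capacity gives 80 − 0 = 80. No deviation. ✓
  High-cost: normal capacity gives 80 − 0 = 80; excess capacity gives 134 − 69 = 65. No deviation. ✓
Both hold — the low-cost type sends excess capacity.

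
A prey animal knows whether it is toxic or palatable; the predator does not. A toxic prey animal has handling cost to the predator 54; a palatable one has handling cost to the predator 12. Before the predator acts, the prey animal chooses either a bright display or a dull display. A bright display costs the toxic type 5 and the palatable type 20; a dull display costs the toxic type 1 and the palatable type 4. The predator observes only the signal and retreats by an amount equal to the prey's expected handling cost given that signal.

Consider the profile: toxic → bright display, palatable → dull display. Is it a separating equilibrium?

No

If types separate, bright display earns payment 54 and dull display earns 12.
Toxic: bright display gives 54 − 5 = 49; dull display gives 12 − 1 = 11. No deviation. ✓
Palatable: dull display gives 12 − 4 = 8; bright display gives 54 − 20 = 34. Would deviate. ✗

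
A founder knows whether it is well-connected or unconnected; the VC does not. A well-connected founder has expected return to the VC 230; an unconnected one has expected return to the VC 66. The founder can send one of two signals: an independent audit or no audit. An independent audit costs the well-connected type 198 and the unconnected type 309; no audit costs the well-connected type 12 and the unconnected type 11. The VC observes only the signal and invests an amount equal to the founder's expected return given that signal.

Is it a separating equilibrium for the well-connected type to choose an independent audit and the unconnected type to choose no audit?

If types separate, audit earns payment 230 and no audit earns 66.
Well-connected: audit gives 230 − 198 = 32; no audit gives 66 − 12 = 54. Would deviate. ✗
Unconnected: no audit gives 66 − 11 = 55; audit gives 230 − 309 = -79. No deviation. ✓

No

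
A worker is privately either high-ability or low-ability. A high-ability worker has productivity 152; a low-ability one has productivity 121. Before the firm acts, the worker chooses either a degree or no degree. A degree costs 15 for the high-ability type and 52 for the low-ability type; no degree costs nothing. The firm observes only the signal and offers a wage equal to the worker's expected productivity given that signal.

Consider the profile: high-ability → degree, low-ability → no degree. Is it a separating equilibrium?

Yes

Under separation the firm infers type exactly: degree → high-ability (pays 152), no degree → low-ability (pays 121).
High-ability: degree gives 152 − 15 = 137; no degree gives 121 − 0 = 121. No deviation. ✓
Low-ability: no degree gives 121 − 0 = 121; degree gives 152 − 52 = 100. No deviation. ✓
Both incentive constraints hold.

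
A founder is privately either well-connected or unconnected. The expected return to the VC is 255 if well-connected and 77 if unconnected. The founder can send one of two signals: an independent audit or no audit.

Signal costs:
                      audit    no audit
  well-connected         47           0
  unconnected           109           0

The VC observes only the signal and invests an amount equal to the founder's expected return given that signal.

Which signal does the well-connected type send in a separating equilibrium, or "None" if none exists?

Try well-connected → audit, unconnected → no audit:
  Under separation the VC infers type exactly: audit → well-connected (pays 255), no audit → unconnected (pays 77).
  Well-connected: audit gives 255 − 47 = 208; no audit gives 77 − 0 = 77. No deviation. ✓
  Unconnected: no audit gives 77 − 0 = 77; audit gives 255 − 109 = 146. Would deviate. ✗
Try well-connected → no audit, unconnected → audit:
  Under separation the VC infers type exactly: no audit → well-connected (pays 255), audit → unconnected (pays 77).
  Well-connected: no audit gives 255 − 0 = 255; audit gives 77 − 47 = 30. No deviation. ✓
  Unconnected: audit gives 77 − 109 = -32; no audit gives 255 − 0 = 255. Would deviate. ✗
Neither assignment is incentive-compatible.

None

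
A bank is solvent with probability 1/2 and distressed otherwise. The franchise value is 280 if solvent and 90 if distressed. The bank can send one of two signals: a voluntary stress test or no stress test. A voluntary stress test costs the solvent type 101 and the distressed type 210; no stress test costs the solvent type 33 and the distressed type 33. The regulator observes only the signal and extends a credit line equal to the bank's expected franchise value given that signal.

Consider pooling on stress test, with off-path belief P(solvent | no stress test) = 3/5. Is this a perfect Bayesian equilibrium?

On the equilibrium path (stress test) the regulator holds the prior 1/2 and pays 1/2·280 + 1/2·90 = 185. Off-path (no stress test) belief 3/5 gives 3/5·280 + 2/5·90 = 204.
Solvent: stress test gives 185 − 101 = 84; no stress test gives 204 − 33 = 171. Deviates. ✗
Distressed: stress test gives 185 − 210 = -25; no stress test gives 204 − 33 = 171. Deviates. ✗

No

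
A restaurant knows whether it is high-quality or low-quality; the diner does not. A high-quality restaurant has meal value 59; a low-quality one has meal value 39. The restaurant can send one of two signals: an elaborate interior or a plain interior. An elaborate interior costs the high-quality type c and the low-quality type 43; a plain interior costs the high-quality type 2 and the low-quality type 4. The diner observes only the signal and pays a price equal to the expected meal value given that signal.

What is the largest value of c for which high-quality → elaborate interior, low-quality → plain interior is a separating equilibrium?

22

Under separation: elaborate interior → high-quality (pays 59); plain interior → low-quality (pays 39).
Low-quality: 39 − 4 = 35 ≥ 59 − 43 = 16. Holds regardless of c. ✓
High-quality: 59 − c ≥ 39 − 2, so c ≤ 59 − 37 = 22.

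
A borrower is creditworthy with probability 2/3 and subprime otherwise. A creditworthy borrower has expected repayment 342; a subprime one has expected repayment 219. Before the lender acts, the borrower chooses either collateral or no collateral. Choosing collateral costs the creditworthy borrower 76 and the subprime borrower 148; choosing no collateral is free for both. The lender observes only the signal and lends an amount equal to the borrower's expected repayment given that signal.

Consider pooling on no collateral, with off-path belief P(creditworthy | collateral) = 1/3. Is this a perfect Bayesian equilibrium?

Yes

On the equilibrium path (no collateral) the lender holds the prior 2/3 and pays 2/3·342 + 1/3·219 = 301. Off-path (collateral) belief 1/3 gives 1/3·342 + 2/3·219 = 260.
Creditworthy: no collateral gives 301 − 0 = 301; collateral gives 260 − 76 = 184. Stays. ✓
Subprime: no collateral gives 301 − 0 = 301; collateral gives 260 − 148 = 112. Stays. ✓
Beliefs are Bayes-consistent on-path and both types best-respond.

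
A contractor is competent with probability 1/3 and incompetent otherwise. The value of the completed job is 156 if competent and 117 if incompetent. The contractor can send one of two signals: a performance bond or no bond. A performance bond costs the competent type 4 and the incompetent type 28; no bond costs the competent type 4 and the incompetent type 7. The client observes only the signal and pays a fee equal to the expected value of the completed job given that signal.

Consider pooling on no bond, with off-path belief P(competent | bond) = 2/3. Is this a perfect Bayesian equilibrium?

No

At the pooled signal (no bond) the client holds the prior 1/3 and pays 1/3·156 + 2/3·117 = 130. Off-path (bond) belief 2/3 gives 2/3·156 + 1/3·117 = 143.
Competent: no bond gives 130 − 4 = 126; bond gives 143 − 4 = 139. Deviates. ✗
Incompetent: no bond gives 130 − 7 = 123; bond gives 143 − 28 = 115. Stays. ✓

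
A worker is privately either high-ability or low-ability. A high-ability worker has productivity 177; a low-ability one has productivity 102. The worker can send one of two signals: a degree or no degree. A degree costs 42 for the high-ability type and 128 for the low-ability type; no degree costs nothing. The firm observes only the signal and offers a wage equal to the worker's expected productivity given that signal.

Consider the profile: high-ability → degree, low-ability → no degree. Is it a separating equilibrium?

If types separate, degree earns payment 177 and no degree earns 102.
High-ability: degree gives 177 − 42 = 135; no degree gives 102 − 0 = 102. No deviation. ✓
Low-ability: no degree gives 102 − 0 = 102; degree gives 177 − 128 = 49. No deviation. ✓
Both incentive constraints hold.

Yes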